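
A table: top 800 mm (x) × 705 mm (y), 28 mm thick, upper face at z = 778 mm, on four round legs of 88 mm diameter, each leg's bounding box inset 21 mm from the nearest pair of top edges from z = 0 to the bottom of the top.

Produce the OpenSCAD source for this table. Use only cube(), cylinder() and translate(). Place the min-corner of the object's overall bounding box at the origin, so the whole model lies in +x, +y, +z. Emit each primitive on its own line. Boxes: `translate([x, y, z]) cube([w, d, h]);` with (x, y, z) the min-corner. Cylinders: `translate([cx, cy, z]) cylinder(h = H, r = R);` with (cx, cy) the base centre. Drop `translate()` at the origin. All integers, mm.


// leg_h = 778 - 28 = 750
translate([0, 0, 750]) cube([800, 705, 28]);
translate([65, 65, 0]) cylinder(h = 750, r = 44);
translate([735, 65, 0]) cylinder(h = 750, r = 44);
translate([65, 640, 0]) cylinder(h = 750, r = 44);
translate([735, 640, 0]) cylinder(h = 750, r = 44);


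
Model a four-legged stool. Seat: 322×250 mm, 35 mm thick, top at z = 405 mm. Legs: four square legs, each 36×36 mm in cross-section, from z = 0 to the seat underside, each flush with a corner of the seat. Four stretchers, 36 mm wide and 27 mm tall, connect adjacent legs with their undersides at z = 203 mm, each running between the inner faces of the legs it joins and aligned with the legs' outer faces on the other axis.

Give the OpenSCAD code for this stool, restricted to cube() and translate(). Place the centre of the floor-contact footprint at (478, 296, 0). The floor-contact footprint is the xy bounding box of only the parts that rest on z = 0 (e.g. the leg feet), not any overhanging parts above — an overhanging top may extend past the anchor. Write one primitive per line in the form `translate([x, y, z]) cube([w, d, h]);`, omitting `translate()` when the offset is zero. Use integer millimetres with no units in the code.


translate([317, 171, 370]) cube([322, 250, 35]);
translate([317, 171, 0]) cube([36, 36, 370]);
translate([603, 171, 0]) cube([36, 36, 370]);
translate([317, 385, 0]) cube([36, 36, 370]);
translate([603, 385, 0]) cube([36, 36, 370]);
translate([353, 171, 203]) cube([250, 36, 27]);
translate([353, 385, 203]) cube([250, 36, 27]);
translate([317, 207, 203]) cube([36, 178, 27]);
translate([603, 207, 203]) cube([36, 178, 27]);


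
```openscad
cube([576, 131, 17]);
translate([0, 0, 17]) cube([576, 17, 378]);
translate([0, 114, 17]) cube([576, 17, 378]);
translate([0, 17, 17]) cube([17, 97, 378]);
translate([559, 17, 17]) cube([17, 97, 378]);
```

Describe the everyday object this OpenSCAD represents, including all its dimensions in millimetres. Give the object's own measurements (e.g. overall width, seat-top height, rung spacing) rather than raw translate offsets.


An open-topped rectangular box: outside dimensions 576×131×395 mm, with a uniform wall and base thickness of 17 mm. The base is a full 576×131 slab on the floor; four walls sit on top of the base. The front and back walls (the −y and +y sides) span the full width; the two side walls fit between them.


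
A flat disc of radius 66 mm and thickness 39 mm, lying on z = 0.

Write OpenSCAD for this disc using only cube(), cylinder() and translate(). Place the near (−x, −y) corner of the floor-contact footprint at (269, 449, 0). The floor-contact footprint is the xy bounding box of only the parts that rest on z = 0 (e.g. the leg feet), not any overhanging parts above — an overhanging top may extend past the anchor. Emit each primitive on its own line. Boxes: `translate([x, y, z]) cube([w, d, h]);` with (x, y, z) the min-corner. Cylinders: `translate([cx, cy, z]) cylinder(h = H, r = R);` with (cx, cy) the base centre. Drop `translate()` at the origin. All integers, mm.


translate([335, 515, 0]) cylinder(h = 39, r = 66);


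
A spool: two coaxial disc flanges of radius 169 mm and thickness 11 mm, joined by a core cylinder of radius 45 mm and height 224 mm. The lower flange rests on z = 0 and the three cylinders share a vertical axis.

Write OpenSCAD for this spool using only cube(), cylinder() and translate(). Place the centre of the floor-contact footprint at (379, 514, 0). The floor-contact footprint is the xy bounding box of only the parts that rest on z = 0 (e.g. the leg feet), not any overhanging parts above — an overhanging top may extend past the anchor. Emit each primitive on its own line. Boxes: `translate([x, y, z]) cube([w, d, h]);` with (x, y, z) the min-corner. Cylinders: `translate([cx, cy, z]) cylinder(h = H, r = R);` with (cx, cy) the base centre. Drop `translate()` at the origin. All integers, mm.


translate([379, 514, 0]) cylinder(h = 11, r = 169);
translate([379, 514, 11]) cylinder(h = 224, r = 45);
translate([379, 514, 235]) cylinder(h = 11, r = 169);


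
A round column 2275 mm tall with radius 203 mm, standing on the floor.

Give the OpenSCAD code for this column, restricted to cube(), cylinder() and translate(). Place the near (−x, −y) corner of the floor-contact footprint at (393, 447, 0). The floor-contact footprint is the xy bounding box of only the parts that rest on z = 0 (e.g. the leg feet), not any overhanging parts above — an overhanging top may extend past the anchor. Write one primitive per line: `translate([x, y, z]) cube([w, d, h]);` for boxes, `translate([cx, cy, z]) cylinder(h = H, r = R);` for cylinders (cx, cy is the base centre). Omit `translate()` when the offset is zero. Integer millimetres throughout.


translate([596, 650, 0]) cylinder(h = 2275, r = 203);


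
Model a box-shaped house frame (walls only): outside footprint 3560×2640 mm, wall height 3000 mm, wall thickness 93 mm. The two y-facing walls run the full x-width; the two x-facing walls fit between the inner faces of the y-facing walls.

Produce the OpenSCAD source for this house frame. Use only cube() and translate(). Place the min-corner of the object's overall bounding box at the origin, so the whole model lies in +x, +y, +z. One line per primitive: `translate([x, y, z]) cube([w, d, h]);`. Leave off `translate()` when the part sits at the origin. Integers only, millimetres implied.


cube([3560, 93, 3000]);
translate([0, 2547, 0]) cube([3560, 93, 3000]);
translate([0, 93, 0]) cube([93, 2454, 3000]);
translate([3467, 93, 0]) cube([93, 2454, 3000]);


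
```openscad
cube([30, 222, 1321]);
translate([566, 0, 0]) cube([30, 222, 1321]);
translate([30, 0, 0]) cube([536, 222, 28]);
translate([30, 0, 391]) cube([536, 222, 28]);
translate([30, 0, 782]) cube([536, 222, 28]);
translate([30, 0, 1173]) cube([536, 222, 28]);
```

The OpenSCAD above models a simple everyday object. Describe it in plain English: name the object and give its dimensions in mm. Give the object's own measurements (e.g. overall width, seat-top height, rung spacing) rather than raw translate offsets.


An open bookshelf. Two side panels, each 30 mm thick, 222 mm deep and 1321 mm tall, stand 596 mm apart (outside-to-outside). Between them sit 4 shelves, each 28 mm thick and 222 mm deep, spanning the full gap between the sides. The bottom shelf rests on the floor (its underside at z = 0) and the clear gap between one shelf's top and the next shelf's underside is 363 mm.


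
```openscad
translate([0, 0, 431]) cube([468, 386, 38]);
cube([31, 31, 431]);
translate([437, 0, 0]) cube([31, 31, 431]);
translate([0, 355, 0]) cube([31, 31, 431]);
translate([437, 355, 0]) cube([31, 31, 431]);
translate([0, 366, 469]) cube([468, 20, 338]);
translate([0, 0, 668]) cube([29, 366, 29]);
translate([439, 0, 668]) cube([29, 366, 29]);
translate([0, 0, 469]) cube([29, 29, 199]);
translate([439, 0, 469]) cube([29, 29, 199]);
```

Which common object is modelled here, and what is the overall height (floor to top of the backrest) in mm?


A chair. The overall height is 807 mm.

A slab on four corner posts with a tall panel at the back — a chair. The seat slab sits at z = 431 with thickness 38, and the 338 mm backrest starts at the seat top, so the overall height is 431 + 38 + 338 = 807 mm.


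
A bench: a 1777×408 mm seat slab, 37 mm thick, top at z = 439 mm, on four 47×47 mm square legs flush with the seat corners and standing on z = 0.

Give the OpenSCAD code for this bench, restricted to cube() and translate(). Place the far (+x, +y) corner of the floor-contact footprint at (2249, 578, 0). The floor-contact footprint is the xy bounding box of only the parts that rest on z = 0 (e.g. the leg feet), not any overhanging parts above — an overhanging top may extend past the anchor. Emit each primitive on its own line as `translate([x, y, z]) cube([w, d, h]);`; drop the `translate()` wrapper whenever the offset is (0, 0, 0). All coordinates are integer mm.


// leg_h = 439 − 37 = 402
translate([472, 170, 402]) cube([1777, 408, 37]);
translate([472, 170, 0]) cube([47, 47, 402]);
translate([472, 531, 0]) cube([47, 47, 402]);
translate([2202, 170, 0]) cube([47, 47, 402]);
translate([2202, 531, 0]) cube([47, 47, 402]);


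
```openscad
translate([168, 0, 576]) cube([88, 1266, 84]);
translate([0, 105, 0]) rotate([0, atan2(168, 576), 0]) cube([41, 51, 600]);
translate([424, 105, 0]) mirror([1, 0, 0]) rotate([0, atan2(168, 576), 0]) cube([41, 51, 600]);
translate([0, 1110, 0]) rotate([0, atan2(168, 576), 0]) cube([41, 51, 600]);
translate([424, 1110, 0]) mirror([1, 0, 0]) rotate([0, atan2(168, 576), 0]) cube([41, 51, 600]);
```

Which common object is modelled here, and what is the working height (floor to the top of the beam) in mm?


A sawhorse. The overall height is 660 mm.

A beam across two mirrored pairs of raked legs — a sawhorse. The beam's underside is at z = 576 (matching the legs' vertical rise in atan2(168, 576)) and the beam is 84 mm tall, so its top is at 576 + 84 = 660 mm. The raked legs top out at the beam's underside, so that is the highest point.


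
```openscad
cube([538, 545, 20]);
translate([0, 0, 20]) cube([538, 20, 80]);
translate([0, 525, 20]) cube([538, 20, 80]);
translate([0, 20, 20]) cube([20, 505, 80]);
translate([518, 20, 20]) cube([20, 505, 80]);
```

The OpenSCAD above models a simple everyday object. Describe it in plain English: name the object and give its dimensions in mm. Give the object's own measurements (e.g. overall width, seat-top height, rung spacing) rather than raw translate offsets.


An open-topped rectangular box: outside dimensions 538×545×100 mm, with a uniform wall and base thickness of 20 mm. The base is a full 538×545 slab on the floor; four walls sit on top of the base. The front and back walls (the −y and +y sides) span the full width; the two side walls fit between them.


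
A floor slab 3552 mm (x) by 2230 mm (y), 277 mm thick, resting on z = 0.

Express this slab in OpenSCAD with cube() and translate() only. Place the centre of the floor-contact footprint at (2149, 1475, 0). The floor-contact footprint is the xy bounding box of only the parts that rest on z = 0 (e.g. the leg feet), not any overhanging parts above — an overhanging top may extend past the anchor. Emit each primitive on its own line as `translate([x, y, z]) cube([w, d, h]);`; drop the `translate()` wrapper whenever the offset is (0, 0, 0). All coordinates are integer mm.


translate([373, 360, 0]) cube([3552, 2230, 277]);


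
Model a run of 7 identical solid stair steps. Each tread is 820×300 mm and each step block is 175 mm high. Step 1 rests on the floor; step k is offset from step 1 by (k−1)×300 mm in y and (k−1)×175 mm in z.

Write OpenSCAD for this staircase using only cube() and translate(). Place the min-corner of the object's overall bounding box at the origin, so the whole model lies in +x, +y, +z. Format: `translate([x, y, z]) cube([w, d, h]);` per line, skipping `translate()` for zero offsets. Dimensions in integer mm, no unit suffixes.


cube([820, 300, 175]);
translate([0, 300, 175]) cube([820, 300, 175]);
translate([0, 600, 350]) cube([820, 300, 175]);
translate([0, 900, 525]) cube([820, 300, 175]);
translate([0, 1200, 700]) cube([820, 300, 175]);
translate([0, 1500, 875]) cube([820, 300, 175]);
translate([0, 1800, 1050]) cube([820, 300, 175]);


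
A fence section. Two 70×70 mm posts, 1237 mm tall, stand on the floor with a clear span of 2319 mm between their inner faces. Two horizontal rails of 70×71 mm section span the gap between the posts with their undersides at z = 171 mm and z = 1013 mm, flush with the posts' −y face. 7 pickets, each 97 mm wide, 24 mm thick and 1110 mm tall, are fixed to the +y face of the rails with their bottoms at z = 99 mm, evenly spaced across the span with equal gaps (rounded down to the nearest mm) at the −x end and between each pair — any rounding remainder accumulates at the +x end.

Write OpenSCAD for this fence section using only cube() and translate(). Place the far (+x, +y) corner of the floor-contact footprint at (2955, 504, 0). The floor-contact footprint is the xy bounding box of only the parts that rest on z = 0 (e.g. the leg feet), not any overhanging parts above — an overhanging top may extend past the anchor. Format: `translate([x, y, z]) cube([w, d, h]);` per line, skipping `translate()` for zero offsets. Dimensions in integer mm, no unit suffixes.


translate([496, 434, 0]) cube([70, 70, 1237]);
translate([2885, 434, 0]) cube([70, 70, 1237]);
translate([566, 434, 171]) cube([2319, 70, 71]);
translate([566, 434, 1013]) cube([2319, 70, 71]);
translate([771, 504, 99]) cube([97, 24, 1110]);
translate([1073, 504, 99]) cube([97, 24, 1110]);
translate([1375, 504, 99]) cube([97, 24, 1110]);
translate([1677, 504, 99]) cube([97, 24, 1110]);
translate([1979, 504, 99]) cube([97, 24, 1110]);
translate([2281, 504, 99]) cube([97, 24, 1110]);
translate([2583, 504, 99]) cube([97, 24, 1110]);


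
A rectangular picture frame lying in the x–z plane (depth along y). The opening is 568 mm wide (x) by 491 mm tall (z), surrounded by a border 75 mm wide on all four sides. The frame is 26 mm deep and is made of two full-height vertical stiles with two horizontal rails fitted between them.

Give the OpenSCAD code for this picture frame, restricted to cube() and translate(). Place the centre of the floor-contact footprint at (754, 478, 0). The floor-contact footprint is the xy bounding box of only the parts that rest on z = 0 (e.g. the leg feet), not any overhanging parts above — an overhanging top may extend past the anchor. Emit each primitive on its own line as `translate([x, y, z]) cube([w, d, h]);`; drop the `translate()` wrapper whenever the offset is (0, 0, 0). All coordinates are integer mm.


translate([395, 465, 0]) cube([75, 26, 641]);
translate([1038, 465, 0]) cube([75, 26, 641]);
translate([470, 465, 0]) cube([568, 26, 75]);
translate([470, 465, 566]) cube([568, 26, 75]);


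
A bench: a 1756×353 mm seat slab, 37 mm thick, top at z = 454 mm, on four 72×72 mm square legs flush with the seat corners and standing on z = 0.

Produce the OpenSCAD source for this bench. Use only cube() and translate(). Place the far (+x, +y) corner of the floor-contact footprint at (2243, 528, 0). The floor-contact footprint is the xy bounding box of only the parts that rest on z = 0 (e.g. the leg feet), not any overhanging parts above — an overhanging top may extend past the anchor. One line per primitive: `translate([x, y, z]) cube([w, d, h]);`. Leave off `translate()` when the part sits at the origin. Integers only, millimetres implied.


translate([487, 175, 417]) cube([1756, 353, 37]);
translate([487, 175, 0]) cube([72, 72, 417]);
translate([487, 456, 0]) cube([72, 72, 417]);
translate([2171, 175, 0]) cube([72, 72, 417]);
translate([2171, 456, 0]) cube([72, 72, 417]);


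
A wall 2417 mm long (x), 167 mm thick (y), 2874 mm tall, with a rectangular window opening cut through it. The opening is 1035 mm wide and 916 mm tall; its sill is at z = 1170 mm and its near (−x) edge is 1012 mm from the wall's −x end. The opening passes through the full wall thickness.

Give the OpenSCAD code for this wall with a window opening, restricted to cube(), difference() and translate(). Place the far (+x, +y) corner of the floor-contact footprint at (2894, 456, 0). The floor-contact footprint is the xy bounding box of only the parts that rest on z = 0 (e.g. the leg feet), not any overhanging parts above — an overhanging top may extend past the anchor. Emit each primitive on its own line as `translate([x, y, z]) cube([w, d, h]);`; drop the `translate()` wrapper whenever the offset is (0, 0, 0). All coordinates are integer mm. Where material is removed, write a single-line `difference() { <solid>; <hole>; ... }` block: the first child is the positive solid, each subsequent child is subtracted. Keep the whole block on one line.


difference() { translate([477, 289, 0]) cube([2417, 167, 2874]); translate([1489, 289, 1170]) cube([1035, 167, 916]); }


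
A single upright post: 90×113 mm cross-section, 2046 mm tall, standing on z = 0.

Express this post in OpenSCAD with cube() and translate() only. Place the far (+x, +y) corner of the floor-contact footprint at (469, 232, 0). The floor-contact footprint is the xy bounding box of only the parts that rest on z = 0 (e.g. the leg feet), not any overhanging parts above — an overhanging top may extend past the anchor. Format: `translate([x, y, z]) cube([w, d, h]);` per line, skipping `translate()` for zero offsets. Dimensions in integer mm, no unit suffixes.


translate([379, 119, 0]) cube([90, 113, 2046]);


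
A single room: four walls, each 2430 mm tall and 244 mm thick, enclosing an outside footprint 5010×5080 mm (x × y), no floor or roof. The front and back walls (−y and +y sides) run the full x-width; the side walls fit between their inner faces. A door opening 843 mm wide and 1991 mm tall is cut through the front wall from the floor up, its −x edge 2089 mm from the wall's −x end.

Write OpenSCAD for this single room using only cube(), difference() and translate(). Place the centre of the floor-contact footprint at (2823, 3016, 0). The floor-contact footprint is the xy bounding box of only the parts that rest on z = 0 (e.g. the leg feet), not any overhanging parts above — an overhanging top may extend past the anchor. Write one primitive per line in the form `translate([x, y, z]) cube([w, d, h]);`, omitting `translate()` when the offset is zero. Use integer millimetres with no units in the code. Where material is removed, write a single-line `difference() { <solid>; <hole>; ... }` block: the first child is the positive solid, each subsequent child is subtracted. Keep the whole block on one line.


difference() { translate([318, 476, 0]) cube([5010, 244, 2430]); translate([2407, 476, 0]) cube([843, 244, 1991]); }
translate([318, 5312, 0]) cube([5010, 244, 2430]);
translate([318, 720, 0]) cube([244, 4592, 2430]);
translate([5084, 720, 0]) cube([244, 4592, 2430]);


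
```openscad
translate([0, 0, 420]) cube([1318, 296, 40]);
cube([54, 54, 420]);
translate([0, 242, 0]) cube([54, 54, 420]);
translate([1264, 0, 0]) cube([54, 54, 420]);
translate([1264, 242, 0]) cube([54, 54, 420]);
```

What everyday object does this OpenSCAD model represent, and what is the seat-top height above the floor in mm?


A bench. The seat-top height is 460 mm.

A long slab on four corner posts — a bench. The slab sits at z = 420 with thickness 40, so the top is 420 + 40 = 460 mm.


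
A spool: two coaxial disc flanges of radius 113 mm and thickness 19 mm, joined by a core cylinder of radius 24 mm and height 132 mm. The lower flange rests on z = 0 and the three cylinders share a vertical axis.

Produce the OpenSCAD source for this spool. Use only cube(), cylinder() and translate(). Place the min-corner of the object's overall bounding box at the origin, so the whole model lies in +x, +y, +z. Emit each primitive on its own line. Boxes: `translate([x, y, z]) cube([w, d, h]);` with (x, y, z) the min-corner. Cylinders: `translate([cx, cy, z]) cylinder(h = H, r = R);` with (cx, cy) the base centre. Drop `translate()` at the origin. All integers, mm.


translate([113, 113, 0]) cylinder(h = 19, r = 113);
translate([113, 113, 19]) cylinder(h = 132, r = 24);
translate([113, 113, 151]) cylinder(h = 19, r = 113);


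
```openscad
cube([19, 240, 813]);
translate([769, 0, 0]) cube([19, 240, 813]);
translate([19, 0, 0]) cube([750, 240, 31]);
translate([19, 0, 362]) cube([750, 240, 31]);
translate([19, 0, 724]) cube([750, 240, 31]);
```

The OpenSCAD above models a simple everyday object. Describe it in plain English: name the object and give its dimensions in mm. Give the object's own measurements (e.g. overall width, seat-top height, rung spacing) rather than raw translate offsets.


An open bookshelf. Two side panels, each 19 mm thick, 240 mm deep and 813 mm tall, stand 788 mm apart (outside-to-outside). Between them sit 3 shelves, each 31 mm thick and 240 mm deep, spanning the full gap between the sides. The bottom shelf rests on the floor (its underside at z = 0) and the clear gap between one shelf's top and the next shelf's underside is 331 mm.


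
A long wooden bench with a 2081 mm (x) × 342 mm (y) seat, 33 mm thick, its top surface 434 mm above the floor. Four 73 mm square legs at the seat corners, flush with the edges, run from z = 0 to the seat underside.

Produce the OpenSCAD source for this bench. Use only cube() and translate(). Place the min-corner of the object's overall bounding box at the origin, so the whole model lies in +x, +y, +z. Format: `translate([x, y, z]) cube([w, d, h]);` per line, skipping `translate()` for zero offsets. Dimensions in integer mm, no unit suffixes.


translate([0, 0, 401]) cube([2081, 342, 33]);
cube([73, 73, 401]);
translate([0, 269, 0]) cube([73, 73, 401]);
translate([2008, 0, 0]) cube([73, 73, 401]);
translate([2008, 269, 0]) cube([73, 73, 401]);


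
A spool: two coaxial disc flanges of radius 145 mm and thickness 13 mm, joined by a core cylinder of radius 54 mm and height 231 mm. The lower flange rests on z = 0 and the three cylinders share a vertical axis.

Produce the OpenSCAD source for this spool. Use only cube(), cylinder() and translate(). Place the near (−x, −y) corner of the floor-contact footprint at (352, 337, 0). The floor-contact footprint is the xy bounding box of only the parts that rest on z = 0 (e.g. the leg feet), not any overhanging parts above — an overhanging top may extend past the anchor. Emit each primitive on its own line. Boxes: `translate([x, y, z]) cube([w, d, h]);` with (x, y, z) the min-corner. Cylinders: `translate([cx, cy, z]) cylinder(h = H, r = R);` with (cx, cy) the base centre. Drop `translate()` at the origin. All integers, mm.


translate([497, 482, 0]) cylinder(h = 13, r = 145);
translate([497, 482, 13]) cylinder(h = 231, r = 54);
translate([497, 482, 244]) cylinder(h = 13, r = 145);


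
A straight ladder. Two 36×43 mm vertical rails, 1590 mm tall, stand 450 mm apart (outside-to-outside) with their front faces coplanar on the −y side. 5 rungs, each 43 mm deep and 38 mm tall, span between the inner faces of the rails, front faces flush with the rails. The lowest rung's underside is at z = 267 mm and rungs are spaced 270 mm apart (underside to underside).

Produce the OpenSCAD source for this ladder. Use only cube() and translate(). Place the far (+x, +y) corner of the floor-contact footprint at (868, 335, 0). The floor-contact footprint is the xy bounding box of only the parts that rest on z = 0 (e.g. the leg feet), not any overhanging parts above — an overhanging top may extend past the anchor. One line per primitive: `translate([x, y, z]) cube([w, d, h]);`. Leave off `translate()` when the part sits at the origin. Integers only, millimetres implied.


translate([418, 292, 0]) cube([36, 43, 1590]);
translate([832, 292, 0]) cube([36, 43, 1590]);
translate([454, 292, 267]) cube([378, 43, 38]);
translate([454, 292, 537]) cube([378, 43, 38]);
translate([454, 292, 807]) cube([378, 43, 38]);
translate([454, 292, 1077]) cube([378, 43, 38]);
translate([454, 292, 1347]) cube([378, 43, 38]);


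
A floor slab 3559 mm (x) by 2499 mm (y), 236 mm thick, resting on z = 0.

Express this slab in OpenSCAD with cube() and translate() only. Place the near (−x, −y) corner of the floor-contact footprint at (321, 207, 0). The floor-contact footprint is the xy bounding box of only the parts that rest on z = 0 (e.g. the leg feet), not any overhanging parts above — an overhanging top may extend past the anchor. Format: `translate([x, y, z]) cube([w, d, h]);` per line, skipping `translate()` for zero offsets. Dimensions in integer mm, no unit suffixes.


translate([321, 207, 0]) cube([3559, 2499, 236]);


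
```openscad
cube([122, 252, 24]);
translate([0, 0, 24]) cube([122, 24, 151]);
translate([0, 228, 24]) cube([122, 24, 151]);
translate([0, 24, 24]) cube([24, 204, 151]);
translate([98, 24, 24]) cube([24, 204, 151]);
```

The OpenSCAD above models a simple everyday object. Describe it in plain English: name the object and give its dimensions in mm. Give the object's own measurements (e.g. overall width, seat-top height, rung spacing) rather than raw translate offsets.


An open-topped rectangular box: outside dimensions 122×252×175 mm, with a uniform wall and base thickness of 24 mm. The base is a full 122×252 slab on the floor; four walls sit on top of the base. The front and back walls (the −y and +y sides) span the full width; the two side walls fit between them.


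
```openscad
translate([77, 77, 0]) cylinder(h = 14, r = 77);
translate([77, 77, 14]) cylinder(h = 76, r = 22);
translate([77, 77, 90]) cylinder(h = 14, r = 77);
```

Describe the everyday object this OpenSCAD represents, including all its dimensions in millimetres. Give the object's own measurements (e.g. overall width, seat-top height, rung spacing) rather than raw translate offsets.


A spool: two coaxial disc flanges of radius 77 mm and thickness 14 mm, joined by a core cylinder of radius 22 mm and height 76 mm. The lower flange rests on z = 0 and the three cylinders share a vertical axis.


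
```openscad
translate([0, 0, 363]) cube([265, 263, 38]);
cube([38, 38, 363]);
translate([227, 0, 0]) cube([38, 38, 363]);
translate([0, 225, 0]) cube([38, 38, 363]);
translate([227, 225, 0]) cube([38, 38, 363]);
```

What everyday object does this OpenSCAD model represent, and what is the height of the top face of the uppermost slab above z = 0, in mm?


A stool. The seat height is 401 mm.

A 265×263×38 slab at z = 363 on four corner posts — a stool. The seat top is 363 + 38 = 401 mm.


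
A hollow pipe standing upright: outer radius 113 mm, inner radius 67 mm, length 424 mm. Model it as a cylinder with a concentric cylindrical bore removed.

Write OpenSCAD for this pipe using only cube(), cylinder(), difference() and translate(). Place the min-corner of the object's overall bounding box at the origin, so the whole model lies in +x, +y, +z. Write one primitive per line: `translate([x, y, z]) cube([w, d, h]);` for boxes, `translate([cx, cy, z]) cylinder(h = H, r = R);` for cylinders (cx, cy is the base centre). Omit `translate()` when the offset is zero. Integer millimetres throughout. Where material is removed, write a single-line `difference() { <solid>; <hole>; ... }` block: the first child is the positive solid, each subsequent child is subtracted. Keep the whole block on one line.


difference() { translate([113, 113, 0]) cylinder(h = 424, r = 113); translate([113, 113, 0]) cylinder(h = 424, r = 67); }


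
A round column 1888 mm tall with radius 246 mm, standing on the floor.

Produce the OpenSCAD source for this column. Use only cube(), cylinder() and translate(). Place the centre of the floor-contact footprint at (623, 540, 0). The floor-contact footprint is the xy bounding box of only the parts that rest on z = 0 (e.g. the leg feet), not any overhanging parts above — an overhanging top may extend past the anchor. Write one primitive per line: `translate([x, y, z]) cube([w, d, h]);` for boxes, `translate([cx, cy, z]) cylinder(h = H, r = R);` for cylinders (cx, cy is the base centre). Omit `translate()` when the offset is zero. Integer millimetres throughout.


translate([623, 540, 0]) cylinder(h = 1888, r = 246);


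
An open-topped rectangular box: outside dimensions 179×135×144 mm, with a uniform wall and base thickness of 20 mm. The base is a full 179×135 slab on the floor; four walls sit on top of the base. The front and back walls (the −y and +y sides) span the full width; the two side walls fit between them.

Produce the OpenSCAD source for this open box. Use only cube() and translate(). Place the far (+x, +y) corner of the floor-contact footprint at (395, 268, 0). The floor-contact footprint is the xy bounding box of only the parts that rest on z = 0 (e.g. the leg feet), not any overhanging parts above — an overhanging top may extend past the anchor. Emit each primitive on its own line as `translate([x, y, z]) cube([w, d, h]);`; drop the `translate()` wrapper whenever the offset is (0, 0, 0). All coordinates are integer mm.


translate([216, 133, 0]) cube([179, 135, 20]);
translate([216, 133, 20]) cube([179, 20, 124]);
translate([216, 248, 20]) cube([179, 20, 124]);
translate([216, 153, 20]) cube([20, 95, 124]);
translate([375, 153, 20]) cube([20, 95, 124]);


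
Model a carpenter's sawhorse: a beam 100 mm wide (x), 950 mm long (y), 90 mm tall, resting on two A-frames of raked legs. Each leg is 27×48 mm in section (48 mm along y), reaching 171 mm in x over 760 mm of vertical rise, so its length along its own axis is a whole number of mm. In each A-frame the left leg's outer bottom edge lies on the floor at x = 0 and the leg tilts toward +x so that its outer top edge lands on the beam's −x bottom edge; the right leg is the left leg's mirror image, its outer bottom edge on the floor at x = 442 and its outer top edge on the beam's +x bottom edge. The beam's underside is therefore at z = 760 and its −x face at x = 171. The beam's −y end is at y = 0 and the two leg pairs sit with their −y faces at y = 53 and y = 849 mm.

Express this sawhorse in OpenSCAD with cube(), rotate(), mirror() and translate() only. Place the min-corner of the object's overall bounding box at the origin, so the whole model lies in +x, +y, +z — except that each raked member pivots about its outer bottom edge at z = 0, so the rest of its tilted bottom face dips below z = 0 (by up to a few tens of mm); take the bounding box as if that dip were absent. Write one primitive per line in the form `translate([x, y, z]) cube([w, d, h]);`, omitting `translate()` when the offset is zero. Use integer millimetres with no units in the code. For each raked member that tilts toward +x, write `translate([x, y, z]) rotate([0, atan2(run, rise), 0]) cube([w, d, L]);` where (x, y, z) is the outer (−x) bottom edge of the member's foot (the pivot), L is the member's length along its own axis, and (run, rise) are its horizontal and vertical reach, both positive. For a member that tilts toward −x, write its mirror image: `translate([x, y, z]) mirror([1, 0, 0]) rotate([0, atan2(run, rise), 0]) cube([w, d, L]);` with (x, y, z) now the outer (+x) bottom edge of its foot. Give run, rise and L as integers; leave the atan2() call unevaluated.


translate([171, 0, 760]) cube([100, 950, 90]);
translate([0, 53, 0]) rotate([0, atan2(171, 760), 0]) cube([27, 48, 779]);
translate([442, 53, 0]) mirror([1, 0, 0]) rotate([0, atan2(171, 760), 0]) cube([27, 48, 779]);
translate([0, 849, 0]) rotate([0, atan2(171, 760), 0]) cube([27, 48, 779]);
translate([442, 849, 0]) mirror([1, 0, 0]) rotate([0, atan2(171, 760), 0]) cube([27, 48, 779]);


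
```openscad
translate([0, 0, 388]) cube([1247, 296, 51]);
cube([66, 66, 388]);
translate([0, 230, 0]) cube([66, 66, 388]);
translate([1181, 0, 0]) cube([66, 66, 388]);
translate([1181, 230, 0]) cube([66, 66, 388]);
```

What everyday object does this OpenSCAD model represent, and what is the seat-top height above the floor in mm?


A bench. The seat-top height is 439 mm.

A long slab on four corner posts — a bench. The slab sits at z = 388 with thickness 51, so the top is 388 + 51 = 439 mm.


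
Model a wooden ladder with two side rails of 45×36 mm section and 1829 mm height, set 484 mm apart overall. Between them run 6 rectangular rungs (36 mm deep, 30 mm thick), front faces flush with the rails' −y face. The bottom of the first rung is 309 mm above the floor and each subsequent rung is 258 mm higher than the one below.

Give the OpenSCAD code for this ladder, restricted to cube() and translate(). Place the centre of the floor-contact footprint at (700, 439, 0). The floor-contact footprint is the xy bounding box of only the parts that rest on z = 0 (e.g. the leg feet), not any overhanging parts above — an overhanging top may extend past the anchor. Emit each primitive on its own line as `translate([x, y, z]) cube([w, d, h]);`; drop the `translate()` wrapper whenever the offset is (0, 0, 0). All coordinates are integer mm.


translate([458, 421, 0]) cube([45, 36, 1829]);
translate([897, 421, 0]) cube([45, 36, 1829]);
translate([503, 421, 309]) cube([394, 36, 30]);
translate([503, 421, 567]) cube([394, 36, 30]);
translate([503, 421, 825]) cube([394, 36, 30]);
translate([503, 421, 1083]) cube([394, 36, 30]);
translate([503, 421, 1341]) cube([394, 36, 30]);
translate([503, 421, 1599]) cube([394, 36, 30]);


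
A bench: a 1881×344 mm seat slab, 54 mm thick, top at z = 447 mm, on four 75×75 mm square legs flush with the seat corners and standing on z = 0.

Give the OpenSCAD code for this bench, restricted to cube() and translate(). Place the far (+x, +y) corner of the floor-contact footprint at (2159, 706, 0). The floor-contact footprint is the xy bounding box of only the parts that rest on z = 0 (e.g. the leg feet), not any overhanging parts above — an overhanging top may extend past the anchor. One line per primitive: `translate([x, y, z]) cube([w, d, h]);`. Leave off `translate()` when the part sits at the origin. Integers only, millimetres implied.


translate([278, 362, 393]) cube([1881, 344, 54]);
translate([278, 362, 0]) cube([75, 75, 393]);
translate([278, 631, 0]) cube([75, 75, 393]);
translate([2084, 362, 0]) cube([75, 75, 393]);
translate([2084, 631, 0]) cube([75, 75, 393]);


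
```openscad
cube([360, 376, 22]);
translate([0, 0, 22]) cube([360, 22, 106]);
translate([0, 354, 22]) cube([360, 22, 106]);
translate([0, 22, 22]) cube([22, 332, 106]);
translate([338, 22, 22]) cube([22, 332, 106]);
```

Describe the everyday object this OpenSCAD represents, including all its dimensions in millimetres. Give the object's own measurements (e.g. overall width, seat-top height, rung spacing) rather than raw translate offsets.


An open-topped rectangular box: outside dimensions 360×376×128 mm, with a uniform wall and base thickness of 22 mm. The base is a full 360×376 slab on the floor; four walls sit on top of the base. The front and back walls (the −y and +y sides) span the full width; the two side walls fit between them.


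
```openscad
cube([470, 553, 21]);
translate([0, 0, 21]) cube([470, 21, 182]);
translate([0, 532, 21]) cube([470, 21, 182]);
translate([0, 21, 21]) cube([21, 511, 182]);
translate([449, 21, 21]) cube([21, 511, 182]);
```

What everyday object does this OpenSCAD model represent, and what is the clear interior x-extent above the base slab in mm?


An open box. The internal width is 428 mm.

A 470×553 base slab with four walls standing on it — an open box. The base is 470 mm wide and the walls are 21 mm thick, so the internal width is 470 − 2 × 21 = 428 mm.


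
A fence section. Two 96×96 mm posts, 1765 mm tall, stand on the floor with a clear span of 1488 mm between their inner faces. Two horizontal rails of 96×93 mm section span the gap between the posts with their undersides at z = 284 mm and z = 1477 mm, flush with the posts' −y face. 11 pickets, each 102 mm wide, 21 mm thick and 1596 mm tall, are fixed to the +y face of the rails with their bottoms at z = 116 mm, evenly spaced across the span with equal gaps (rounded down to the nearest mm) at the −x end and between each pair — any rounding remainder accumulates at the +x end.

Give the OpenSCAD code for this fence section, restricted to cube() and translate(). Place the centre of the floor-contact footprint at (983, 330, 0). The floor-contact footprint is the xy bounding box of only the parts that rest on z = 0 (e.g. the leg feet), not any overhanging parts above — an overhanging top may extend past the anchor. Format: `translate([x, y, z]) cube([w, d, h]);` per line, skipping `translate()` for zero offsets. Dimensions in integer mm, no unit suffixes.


translate([143, 282, 0]) cube([96, 96, 1765]);
translate([1727, 282, 0]) cube([96, 96, 1765]);
translate([239, 282, 284]) cube([1488, 96, 93]);
translate([239, 282, 1477]) cube([1488, 96, 93]);
translate([269, 378, 116]) cube([102, 21, 1596]);
translate([401, 378, 116]) cube([102, 21, 1596]);
translate([533, 378, 116]) cube([102, 21, 1596]);
translate([665, 378, 116]) cube([102, 21, 1596]);
translate([797, 378, 116]) cube([102, 21, 1596]);
translate([929, 378, 116]) cube([102, 21, 1596]);
translate([1061, 378, 116]) cube([102, 21, 1596]);
translate([1193, 378, 116]) cube([102, 21, 1596]);
translate([1325, 378, 116]) cube([102, 21, 1596]);
translate([1457, 378, 116]) cube([102, 21, 1596]);
translate([1589, 378, 116]) cube([102, 21, 1596]);


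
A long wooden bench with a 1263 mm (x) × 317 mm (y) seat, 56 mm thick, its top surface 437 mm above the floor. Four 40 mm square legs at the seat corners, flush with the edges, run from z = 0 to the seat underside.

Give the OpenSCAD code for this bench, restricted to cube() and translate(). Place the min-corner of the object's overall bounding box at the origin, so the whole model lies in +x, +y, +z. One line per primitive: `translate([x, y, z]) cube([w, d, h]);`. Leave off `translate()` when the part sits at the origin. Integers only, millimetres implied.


translate([0, 0, 381]) cube([1263, 317, 56]);
cube([40, 40, 381]);
translate([0, 277, 0]) cube([40, 40, 381]);
translate([1223, 0, 0]) cube([40, 40, 381]);
translate([1223, 277, 0]) cube([40, 40, 381]);


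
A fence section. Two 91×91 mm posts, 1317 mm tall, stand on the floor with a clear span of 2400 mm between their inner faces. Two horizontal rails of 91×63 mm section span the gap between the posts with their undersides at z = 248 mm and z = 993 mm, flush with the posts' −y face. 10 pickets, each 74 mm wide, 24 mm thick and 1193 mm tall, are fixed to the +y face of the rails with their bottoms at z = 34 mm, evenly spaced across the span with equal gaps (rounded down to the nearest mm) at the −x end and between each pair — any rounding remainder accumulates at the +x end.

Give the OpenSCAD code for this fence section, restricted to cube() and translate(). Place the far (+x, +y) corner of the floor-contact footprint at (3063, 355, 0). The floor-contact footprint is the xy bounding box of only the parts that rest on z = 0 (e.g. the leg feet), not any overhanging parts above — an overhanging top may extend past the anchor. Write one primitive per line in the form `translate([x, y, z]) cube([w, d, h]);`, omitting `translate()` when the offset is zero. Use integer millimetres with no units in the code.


translate([481, 264, 0]) cube([91, 91, 1317]);
translate([2972, 264, 0]) cube([91, 91, 1317]);
translate([572, 264, 248]) cube([2400, 91, 63]);
translate([572, 264, 993]) cube([2400, 91, 63]);
translate([722, 355, 34]) cube([74, 24, 1193]);
translate([946, 355, 34]) cube([74, 24, 1193]);
translate([1170, 355, 34]) cube([74, 24, 1193]);
translate([1394, 355, 34]) cube([74, 24, 1193]);
translate([1618, 355, 34]) cube([74, 24, 1193]);
translate([1842, 355, 34]) cube([74, 24, 1193]);
translate([2066, 355, 34]) cube([74, 24, 1193]);
translate([2290, 355, 34]) cube([74, 24, 1193]);
translate([2514, 355, 34]) cube([74, 24, 1193]);
translate([2738, 355, 34]) cube([74, 24, 1193]);


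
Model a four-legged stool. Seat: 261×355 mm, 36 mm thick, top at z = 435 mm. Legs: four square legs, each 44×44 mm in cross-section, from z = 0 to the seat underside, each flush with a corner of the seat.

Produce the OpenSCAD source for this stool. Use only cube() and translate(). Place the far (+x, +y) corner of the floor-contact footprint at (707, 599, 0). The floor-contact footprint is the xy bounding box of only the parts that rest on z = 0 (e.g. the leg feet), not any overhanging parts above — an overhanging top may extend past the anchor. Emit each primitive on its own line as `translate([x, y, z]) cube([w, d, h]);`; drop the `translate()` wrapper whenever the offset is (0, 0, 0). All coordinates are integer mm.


translate([446, 244, 399]) cube([261, 355, 36]);
translate([446, 244, 0]) cube([44, 44, 399]);
translate([663, 244, 0]) cube([44, 44, 399]);
translate([446, 555, 0]) cube([44, 44, 399]);
translate([663, 555, 0]) cube([44, 44, 399]);
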